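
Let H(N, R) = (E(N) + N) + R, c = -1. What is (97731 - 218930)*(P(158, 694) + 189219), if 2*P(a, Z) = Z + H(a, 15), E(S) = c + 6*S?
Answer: -23043081074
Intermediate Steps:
E(S) = -1 + 6*S
H(N, R) = -1 + R + 7*N (H(N, R) = ((-1 + 6*N) + N) + R = (-1 + 7*N) + R = -1 + R + 7*N)
P(a, Z) = 7 + Z/2 + 7*a/2 (P(a, Z) = (Z + (-1 + 15 + 7*a))/2 = (Z + (14 + 7*a))/2 = (14 + Z + 7*a)/2 = 7 + Z/2 + 7*a/2)
(97731 - 218930)*(P(158, 694) + 189219) = (97731 - 218930)*((7 + (½)*694 + (7/2)*158) + 189219) = -121199*((7 + 347 + 553) + 189219) = -121199*(907 + 189219) = -121199*190126 = -23043081074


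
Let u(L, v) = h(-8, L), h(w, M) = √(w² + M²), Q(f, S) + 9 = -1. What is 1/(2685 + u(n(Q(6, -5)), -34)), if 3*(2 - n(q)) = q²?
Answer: 24165/64873613 - 6*√2353/64873613 ≈ 0.00036801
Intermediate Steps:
Q(f, S) = -10 (Q(f, S) = -9 - 1 = -10)
h(w, M) = √(M² + w²)
n(q) = 2 - q²/3
u(L, v) = √(64 + L²) (u(L, v) = √(L² + (-8)²) = √(L² + 64) = √(64 + L²))
1/(2685 + u(n(Q(6, -5)), -34)) = 1/(2685 + √(64 + (2 - ⅓*(-10)²)²)) = 1/(2685 + √(64 + (2 - ⅓*100)²)) = 1/(2685 + √(64 + (2 - 100/3)²)) = 1/(2685 + √(64 + (-94/3)²)) = 1/(2685 + √(64 + 8836/9)) = 1/(2685 + √(9412/9)) = 1/(2685 + 2*√2353/3)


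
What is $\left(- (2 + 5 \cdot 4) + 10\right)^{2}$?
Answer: $144$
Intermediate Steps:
$\left(- (2 + 5 \cdot 4) + 10\right)^{2} = \left(- (2 + 20) + 10\right)^{2} = \left(\left(-1\right) 22 + 10\right)^{2} = \left(-22 + 10\right)^{2} = \left(-12\right)^{2} = 144$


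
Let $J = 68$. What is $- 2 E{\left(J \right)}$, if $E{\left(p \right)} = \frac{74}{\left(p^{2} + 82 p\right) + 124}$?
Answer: $- \frac{37}{2581} \approx -0.014336$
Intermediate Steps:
$E{\left(p \right)} = \frac{74}{124 + p^{2} + 82 p}$
$- 2 E{\left(J \right)} = - 2 \frac{74}{124 + 68^{2} + 82 \cdot 68} = - 2 \frac{74}{124 + 4624 + 5576} = - 2 \cdot \frac{74}{10324} = - 2 \cdot 74 \cdot \frac{1}{10324} = \left(-2\right) \frac{37}{5162} = - \frac{37}{2581}$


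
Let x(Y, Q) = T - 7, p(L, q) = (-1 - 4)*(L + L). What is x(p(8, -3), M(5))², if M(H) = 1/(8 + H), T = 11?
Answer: 16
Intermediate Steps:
p(L, q) = -10*L
x(Y, Q) = 4 (x(Y, Q) = 11 - 7 = 4)
x(p(8, -3), M(5))² = 4² = 16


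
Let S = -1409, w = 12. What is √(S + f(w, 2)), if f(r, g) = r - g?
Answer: I*√1399 ≈ 37.403*I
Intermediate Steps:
√(S + f(w, 2)) = √(-1409 + (12 - 1*2)) = √(-1409 + (12 - 2)) = √(-1409 + 10) = √(-1399) = I*√1399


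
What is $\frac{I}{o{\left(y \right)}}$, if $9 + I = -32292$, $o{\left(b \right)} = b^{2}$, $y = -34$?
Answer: $- \frac{32301}{1156} \approx -27.942$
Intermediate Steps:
$I = -32301$ ($I = -9 - 32292 = -32301$)
$\frac{I}{o{\left(y \right)}} = - \frac{32301}{\left(-34\right)^{2}} = - \frac{32301}{1156}$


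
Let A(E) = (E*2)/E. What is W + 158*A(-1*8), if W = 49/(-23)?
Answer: 7219/23 ≈ 313.87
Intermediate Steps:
W = -49/23 (W = 49*(-1/23) = -49/23 ≈ -2.1304)
A(E) = 2 (A(E) = (2*E)/E = 2)
W + 158*A(-1*8) = -49/23 + 158*2 = -49/23 + 316 = 7219/23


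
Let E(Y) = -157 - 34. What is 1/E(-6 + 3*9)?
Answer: -1/191 ≈ -0.0052356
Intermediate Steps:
E(Y) = -191
1/E(-6 + 3*9) = 1/(-191) = -1/191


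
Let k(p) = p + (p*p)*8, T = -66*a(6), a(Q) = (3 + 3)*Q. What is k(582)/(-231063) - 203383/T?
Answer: 13518145835/183001896 ≈ 73.869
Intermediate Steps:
a(Q) = 6*Q
T = -2376 (T = -396*6 = -66*36 = -2376)
k(p) = p + 8*p² (k(p) = p + p²*8 = p + 8*p²)
k(582)/(-231063) - 203383/T = (582*(1 + 8*582))/(-231063) - 203383/(-2376) = (582*(1 + 4656))*(-1/231063) - 203383*(-1/2376) = (582*4657)*(-1/231063) + 203383/2376 = 2710374*(-1/231063) + 203383/2376 = -903458/77021 + 203383/2376 = 13518145835/183001896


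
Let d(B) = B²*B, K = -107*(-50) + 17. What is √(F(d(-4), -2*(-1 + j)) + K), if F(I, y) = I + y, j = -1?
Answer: √5307 ≈ 72.849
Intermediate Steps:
K = 5367 (K = 5350 + 17 = 5367)
d(B) = B³
√(F(d(-4), -2*(-1 + j)) + K) = √(((-4)³ - 2*(-1 - 1)) + 5367) = √((-64 - 2*(-2)) + 5367) = √((-64 + 4) + 5367) = √(-60 + 5367) = √5307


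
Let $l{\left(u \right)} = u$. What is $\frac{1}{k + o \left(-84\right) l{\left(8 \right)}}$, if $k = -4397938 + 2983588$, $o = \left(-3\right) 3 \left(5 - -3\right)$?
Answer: $- \frac{1}{1365966} \approx -7.3208 \cdot 10^{-7}$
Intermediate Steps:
$o = -72$ ($o = - 9 \left(5 + 3\right) = \left(-9\right) 8 = -72$)
$k = -1414350$
$\frac{1}{k + o \left(-84\right) l{\left(8 \right)}} = \frac{1}{-1414350 + \left(-72\right) \left(-84\right) 8} = \frac{1}{-1414350 + 6048 \cdot 8} = \frac{1}{-1414350 + 48384} = \frac{1}{-1365966} = - \frac{1}{1365966}$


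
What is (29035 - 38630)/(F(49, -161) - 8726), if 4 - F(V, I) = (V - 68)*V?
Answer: 9595/7791 ≈ 1.2315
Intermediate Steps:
F(V, I) = 4 - V*(-68 + V) (F(V, I) = 4 - (V - 68)*V = 4 - (-68 + V)*V = 4 - V*(-68 + V))
(29035 - 38630)/(F(49, -161) - 8726) = (29035 - 38630)/((4 - 1*49² + 68*49) - 8726) = -9595/((4 - 1*2401 + 3332) - 8726) = -9595/((4 - 2401 + 3332) - 8726) = -9595/(935 - 8726) = -9595/(-7791) = -9595*(-1/7791) = 9595/7791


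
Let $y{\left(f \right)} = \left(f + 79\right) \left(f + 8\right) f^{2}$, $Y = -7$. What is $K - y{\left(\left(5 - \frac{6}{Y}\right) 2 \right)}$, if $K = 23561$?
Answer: $- \frac{532654159}{2401} \approx -2.2185 \cdot 10^{5}$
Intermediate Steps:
$y{\left(f \right)} = f^{2} \left(8 + f\right) \left(79 + f\right)$ ($y{\left(f \right)} = \left(79 + f\right) \left(8 + f\right) f^{2} = \left(8 + f\right) \left(79 + f\right) f^{2} = f^{2} \left(8 + f\right) \left(79 + f\right)$)
$K - y{\left(\left(5 - \frac{6}{Y}\right) 2 \right)} = 23561 - \left(\left(5 - \frac{6}{-7}\right) 2\right)^{2} \left(632 + \left(\left(5 - \frac{6}{-7}\right) 2\right)^{2} + 87 \left(5 - \frac{6}{-7}\right) 2\right) = 23561 - \left(\left(5 - - \frac{6}{7}\right) 2\right)^{2} \left(632 + \left(\left(5 - - \frac{6}{7}\right) 2\right)^{2} + 87 \left(5 - - \frac{6}{7}\right) 2\right) = 23561 - \left(\left(5 + \frac{6}{7}\right) 2\right)^{2} \left(632 + \left(\left(5 + \frac{6}{7}\right) 2\right)^{2} + 87 \left(5 + \frac{6}{7}\right) 2\right) = 23561 - \left(\frac{41}{7} \cdot 2\right)^{2} \left(632 + \left(\frac{41}{7} \cdot 2\right)^{2} + 87 \cdot \frac{41}{7} \cdot 2\right) = 23561 - \left(\frac{82}{7}\right)^{2} \left(632 + \left(\frac{82}{7}\right)^{2} + 87 \cdot \frac{82}{7}\right) = 23561 - \frac{6724 \left(632 + \frac{6724}{49} + \frac{7134}{7}\right)}{49} = 23561 - \frac{6724}{49} \cdot \frac{87630}{49} = 23561 - \frac{589224120}{2401} = - \frac{532654159}{2401}$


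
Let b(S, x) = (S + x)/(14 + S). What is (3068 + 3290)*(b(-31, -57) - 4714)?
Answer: -29938700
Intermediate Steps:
b(S, x) = (S + x)/(14 + S)
(3068 + 3290)*(b(-31, -57) - 4714) = (3068 + 3290)*((-31 - 57)/(14 - 31) - 4714) = 6358*(-88/(-17) - 4714) = 6358*(-1/17*(-88) - 4714) = 6358*(88/17 - 4714) = 6358*(-80050/17) = -29938700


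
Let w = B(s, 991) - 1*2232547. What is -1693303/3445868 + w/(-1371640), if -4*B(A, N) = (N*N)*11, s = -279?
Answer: 14676794239973/4726490383520 ≈ 3.1052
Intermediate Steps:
B(A, N) = -11*N²/4 (B(A, N) = -N*N*11/4 = -N²*11/4 = -11*N²/4)
w = -19733079/4 (w = -11/4*991² - 1*2232547 = -11/4*982081 - 2232547 = -10802891/4 - 2232547 = -19733079/4 ≈ -4.9333e+6)
-1693303/3445868 + w/(-1371640) = -1693303/3445868 - 19733079/4/(-1371640) = -1693303*1/3445868 - 19733079/4*(-1/1371640) = -1693303/3445868 + 19733079/5486560 = 14676794239973/4726490383520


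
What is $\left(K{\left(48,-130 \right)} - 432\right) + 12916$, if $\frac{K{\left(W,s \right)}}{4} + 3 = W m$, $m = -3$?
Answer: $11896$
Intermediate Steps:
$K{\left(W,s \right)} = -12 - 12 W$ ($K{\left(W,s \right)} = -12 + 4 W \left(-3\right) = -12 + 4 \left(- 3 W\right) = -12 - 12 W$)
$\left(K{\left(48,-130 \right)} - 432\right) + 12916 = \left(\left(-12 - 576\right) - 432\right) + 12916 = \left(-588 - 432\right) + 12916 = -1020 + 12916 = 11896$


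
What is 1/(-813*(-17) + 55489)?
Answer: 1/69310 ≈ 1.4428e-5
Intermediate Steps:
1/(-813*(-17) + 55489) = 1/(13821 + 55489) = 1/69310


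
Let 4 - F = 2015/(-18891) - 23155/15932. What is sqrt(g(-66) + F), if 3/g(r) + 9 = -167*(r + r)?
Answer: sqrt(754778064630996461824405)/368439170190 ≈ 2.3580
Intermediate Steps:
F = 1673409733/300971412 (F = 4 - (2015/(-18891) - 23155/15932) = 4 - (2015*(-1/18891) - 23155*1/15932) = 4 - (-2015/18891 - 23155/15932) = 4 - 1*(-469524085/300971412) = 4 + 469524085/300971412 = 1673409733/300971412 ≈ 5.5600)
g(r) = 3/(-9 - 334*r) (g(r) = 3/(-9 - 167*(r + r)) = 3/(-9 - 334*r))
sqrt(g(-66) + F) = sqrt(-3/(9 + 334*(-66)) + 1673409733/300971412) = sqrt(-3/(9 - 22044) + 1673409733/300971412) = sqrt(-3/(-22035) + 1673409733/300971412) = sqrt(-3*(-1/22035) + 1673409733/300971412) = sqrt(1/7345 + 1673409733/300971412) = sqrt(12291495460297/2210635021140) = sqrt(754778064630996461824405)/368439170190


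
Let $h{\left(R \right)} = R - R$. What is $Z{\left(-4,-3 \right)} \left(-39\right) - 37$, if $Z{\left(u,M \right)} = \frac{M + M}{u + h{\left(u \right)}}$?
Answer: $- \frac{191}{2} \approx -95.5$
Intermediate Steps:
$h{\left(R \right)} = 0$
$Z{\left(u,M \right)} = \frac{2 M}{u}$ ($Z{\left(u,M \right)} = \frac{M + M}{u + 0} = \frac{2 M}{u}$)
$Z{\left(-4,-3 \right)} \left(-39\right) - 37 = 2 \left(-3\right) \frac{1}{-4} \left(-39\right) - 37 = 2 \left(-3\right) \left(- \frac{1}{4}\right) \left(-39\right) - 37 = \frac{3}{2} \left(-39\right) - 37 = - \frac{117}{2} - 37 = - \frac{191}{2}$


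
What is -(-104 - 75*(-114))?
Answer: -8446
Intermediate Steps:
-(-104 - 75*(-114)) = -(-104 + 8550) = -1*8446 = -8446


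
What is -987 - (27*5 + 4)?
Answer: -1126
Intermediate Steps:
-987 - (27*5 + 4) = -987 - (135 + 4) = -987 - 1*139 = -987 - 139 = -1126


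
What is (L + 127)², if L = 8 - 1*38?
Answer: 9409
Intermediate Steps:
L = -30 (L = 8 - 38 = -30)
(L + 127)² = (-30 + 127)² = 97² = 9409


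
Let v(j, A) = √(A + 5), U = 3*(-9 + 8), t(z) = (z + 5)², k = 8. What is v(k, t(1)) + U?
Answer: -3 + √41 ≈ 3.4031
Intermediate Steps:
t(z) = (5 + z)²
U = -3 (U = 3*(-1) = -3)
v(j, A) = √(5 + A)
v(k, t(1)) + U = √(5 + (5 + 1)²) - 3 = √(5 + 6²) - 3 = √(5 + 36) - 3 = √41 - 3 = -3 + √41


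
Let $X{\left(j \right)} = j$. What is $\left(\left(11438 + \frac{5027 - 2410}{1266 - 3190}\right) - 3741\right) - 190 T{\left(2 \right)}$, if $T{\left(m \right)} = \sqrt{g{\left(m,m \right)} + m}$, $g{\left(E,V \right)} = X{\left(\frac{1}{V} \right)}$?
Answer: $\frac{14806411}{1924} - 95 \sqrt{10} \approx 7395.2$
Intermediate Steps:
$g{\left(E,V \right)} = \frac{1}{V}$
$T{\left(m \right)} = \sqrt{m + \frac{1}{m}}$ ($T{\left(m \right)} = \sqrt{\frac{1}{m} + m} = \sqrt{m + \frac{1}{m}}$)
$\left(\left(11438 + \frac{5027 - 2410}{1266 - 3190}\right) - 3741\right) - 190 T{\left(2 \right)} = \left(\left(11438 + \frac{5027 - 2410}{1266 - 3190}\right) - 3741\right) - 190 \sqrt{2 + \frac{1}{2}} = \left(\left(11438 + \frac{2617}{-1924}\right) - 3741\right) - 190 \sqrt{2 + \frac{1}{2}} = \left(\left(11438 + 2617 \left(- \frac{1}{1924}\right)\right) - 3741\right) - 190 \sqrt{\frac{5}{2}} = \left(\left(11438 - \frac{2617}{1924}\right) - 3741\right) - 190 \frac{\sqrt{10}}{2} = \left(\frac{22004095}{1924} - 3741\right) - 95 \sqrt{10} = \frac{14806411}{1924} - 95 \sqrt{10}$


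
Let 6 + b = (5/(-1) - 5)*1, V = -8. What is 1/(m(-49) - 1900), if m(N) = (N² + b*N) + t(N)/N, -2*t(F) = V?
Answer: 49/62961 ≈ 0.00077826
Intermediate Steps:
t(F) = 4 (t(F) = -½*(-8) = 4)
b = -16 (b = -6 + (5/(-1) - 5)*1 = -6 + (5*(-1) - 5)*1 = -6 + (-5 - 5)*1 = -6 - 10*1 = -6 - 10 = -16)
m(N) = N² - 16*N + 4/N (m(N) = (N² - 16*N) + 4/N = N² - 16*N + 4/N)
1/(m(-49) - 1900) = 1/((4 + (-49)²*(-16 - 49))/(-49) - 1900) = 1/(-(4 + 2401*(-65))/49 - 1900) = 1/(-(4 - 156065)/49 - 1900) = 1/(-1/49*(-156061) - 1900) = 1/(156061/49 - 1900) = 1/(62961/49) = 49/62961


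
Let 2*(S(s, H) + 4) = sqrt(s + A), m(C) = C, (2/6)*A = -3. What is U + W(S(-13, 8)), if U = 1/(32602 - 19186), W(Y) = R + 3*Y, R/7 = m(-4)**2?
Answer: 1341601/13416 + 3*I*sqrt(22)/2 ≈ 100.0 + 7.0356*I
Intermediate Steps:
A = -9 (A = 3*(-3) = -9)
R = 112 (R = 7*(-4)**2 = 7*16 = 112)
S(s, H) = -4 + sqrt(-9 + s)/2 (S(s, H) = -4 + sqrt(s - 9)/2 = -4 + sqrt(-9 + s)/2)
W(Y) = 112 + 3*Y
U = 1/13416 ≈ 7.4538e-5
U + W(S(-13, 8)) = 1/13416 + (112 + 3*(-4 + sqrt(-9 - 13)/2)) = 1/13416 + (112 + 3*(-4 + sqrt(-22)/2)) = 1/13416 + (112 + 3*(-4 + (I*sqrt(22))/2)) = 1/13416 + (112 + 3*(-4 + I*sqrt(22)/2)) = 1/13416 + (112 + (-12 + 3*I*sqrt(22)/2)) = 1/13416 + (100 + 3*I*sqrt(22)/2) = 1341601/13416 + 3*I*sqrt(22)/2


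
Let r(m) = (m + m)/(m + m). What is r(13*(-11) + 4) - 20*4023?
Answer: -80459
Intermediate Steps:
r(m) = 1 (r(m) = (2*m)/((2*m)) = (2*m)*(1/(2*m)) = 1)
r(13*(-11) + 4) - 20*4023 = 1 - 20*4023 = 1 - 1*80460 = 1 - 80460 = -80459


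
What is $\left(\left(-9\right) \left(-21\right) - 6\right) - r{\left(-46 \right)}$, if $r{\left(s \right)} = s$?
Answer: $229$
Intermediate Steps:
$\left(\left(-9\right) \left(-21\right) - 6\right) - r{\left(-46 \right)} = \left(\left(-9\right) \left(-21\right) - 6\right) - -46 = \left(189 - 6\right) + 46 = 183 + 46 = 229$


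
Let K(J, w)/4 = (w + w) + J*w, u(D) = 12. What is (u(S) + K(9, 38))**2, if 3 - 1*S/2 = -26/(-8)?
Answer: 2835856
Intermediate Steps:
S = -1/2 (S = 6 - (-52)/(-8) = 6 - (-52)*(-1)/8 = 6 - 2*13/4 = 6 - 13/2 = -1/2 ≈ -0.50000)
K(J, w) = 8*w + 4*J*w (K(J, w) = 4*((w + w) + J*w) = 4*(2*w + J*w) = 8*w + 4*J*w)
(u(S) + K(9, 38))**2 = (12 + 4*38*(2 + 9))**2 = (12 + 4*38*11)**2 = (12 + 1672)**2 = 1684**2 = 2835856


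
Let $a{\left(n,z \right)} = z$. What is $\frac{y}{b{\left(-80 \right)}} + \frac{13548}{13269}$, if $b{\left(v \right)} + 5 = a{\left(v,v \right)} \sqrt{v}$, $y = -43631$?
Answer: $\frac{655440893}{452937315} - \frac{2792384 i \sqrt{5}}{102405} \approx 1.4471 - 60.973 i$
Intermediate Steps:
$b{\left(v \right)} = -5 + v^{\frac{3}{2}}$ ($b{\left(v \right)} = -5 + v \sqrt{v} = -5 + v^{\frac{3}{2}}$)
$\frac{y}{b{\left(-80 \right)}} + \frac{13548}{13269} = - \frac{43631}{-5 + \left(-80\right)^{\frac{3}{2}}} + \frac{13548}{13269} = - \frac{43631}{-5 - 320 i \sqrt{5}} + 13548 \cdot \frac{1}{13269} = - \frac{43631}{-5 - 320 i \sqrt{5}} + \frac{4516}{4423} = \frac{4516}{4423} - \frac{43631}{-5 - 320 i \sqrt{5}}$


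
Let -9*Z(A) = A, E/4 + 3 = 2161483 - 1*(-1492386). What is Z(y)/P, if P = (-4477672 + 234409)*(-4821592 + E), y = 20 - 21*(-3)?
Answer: 83/374021772159024 ≈ 2.2191e-13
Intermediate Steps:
y = 83 (y = 20 - 7*(-9) = 20 + 63 = 83)
E = 14615464 (E = -12 + 4*(2161483 - 1*(-1492386)) = -12 + 4*(2161483 + 1492386) = -12 + 4*3653869 = -12 + 14615476 = 14615464)
Z(A) = -A/9
P = -41557974684336 (P = (-4477672 + 234409)*(-4821592 + 14615464) = -4243263*9793872 = -41557974684336)
Z(y)/P = -⅑*83/(-41557974684336) = -83/9*(-1/41557974684336) = 83/374021772159024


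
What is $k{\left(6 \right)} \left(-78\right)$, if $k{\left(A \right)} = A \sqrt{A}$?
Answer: $- 468 \sqrt{6} \approx -1146.4$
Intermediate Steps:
$k{\left(A \right)} = A^{\frac{3}{2}}$
$k{\left(6 \right)} \left(-78\right) = 6^{\frac{3}{2}} \left(-78\right) = 6 \sqrt{6} \left(-78\right) = - 468 \sqrt{6}$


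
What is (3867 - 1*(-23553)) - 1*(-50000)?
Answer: 77420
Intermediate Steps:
(3867 - 1*(-23553)) - 1*(-50000) = (3867 + 23553) + 50000 = 27420 + 50000 = 77420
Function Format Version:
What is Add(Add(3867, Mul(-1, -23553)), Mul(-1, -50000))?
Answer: 77420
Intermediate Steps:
Add(Add(3867, Mul(-1, -23553)), Mul(-1, -50000)) = Add(Add(3867, 23553), 50000) = Add(27420, 50000) = 77420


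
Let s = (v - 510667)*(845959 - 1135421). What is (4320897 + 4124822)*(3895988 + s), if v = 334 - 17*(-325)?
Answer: 1234144449349835196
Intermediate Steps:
v = 5859 (v = 334 + 5525 = 5859)
s = 146122733296 (s = (5859 - 510667)*(845959 - 1135421) = -504808*(-289462) = 146122733296)
(4320897 + 4124822)*(3895988 + s) = (4320897 + 4124822)*(3895988 + 146122733296) = 8445719*146126629284 = 1234144449349835196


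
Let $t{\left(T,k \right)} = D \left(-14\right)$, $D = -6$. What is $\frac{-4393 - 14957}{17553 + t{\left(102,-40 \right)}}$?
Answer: $- \frac{6450}{5879} \approx -1.0971$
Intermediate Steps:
$t{\left(T,k \right)} = 84$ ($t{\left(T,k \right)} = \left(-6\right) \left(-14\right) = 84$)
$\frac{-4393 - 14957}{17553 + t{\left(102,-40 \right)}} = \frac{-4393 - 14957}{17553 + 84} = - \frac{19350}{17637} = \left(-19350\right) \frac{1}{17637} = - \frac{6450}{5879}$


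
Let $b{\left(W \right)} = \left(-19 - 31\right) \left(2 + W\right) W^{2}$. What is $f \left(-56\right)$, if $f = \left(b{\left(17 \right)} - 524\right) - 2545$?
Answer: $15546664$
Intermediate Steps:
$b{\left(W \right)} = W^{2} \left(-100 - 50 W\right)$ ($b{\left(W \right)} = - 50 \left(2 + W\right) W^{2} = \left(-100 - 50 W\right) W^{2} = W^{2} \left(-100 - 50 W\right)$)
$f = -277619$ ($f = \left(50 \cdot 17^{2} \left(-2 - 17\right) - 524\right) - 2545 = \left(50 \cdot 289 \left(-2 - 17\right) - 524\right) - 2545 = \left(50 \cdot 289 \left(-19\right) - 524\right) - 2545 = \left(-274550 - 524\right) - 2545 = -275074 - 2545 = -277619$)
$f \left(-56\right) = \left(-277619\right) \left(-56\right) = 15546664$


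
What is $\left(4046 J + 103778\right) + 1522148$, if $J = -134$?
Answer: $1083762$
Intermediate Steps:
$\left(4046 J + 103778\right) + 1522148 = \left(4046 \left(-134\right) + 103778\right) + 1522148 = \left(-542164 + 103778\right) + 1522148 = -438386 + 1522148 = 1083762$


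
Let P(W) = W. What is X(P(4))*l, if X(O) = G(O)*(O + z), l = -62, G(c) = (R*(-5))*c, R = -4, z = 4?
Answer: -39680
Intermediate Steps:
G(c) = 20*c (G(c) = (-4*(-5))*c = 20*c)
X(O) = 20*O*(4 + O) (X(O) = (20*O)*(O + 4) = (20*O)*(4 + O) = 20*O*(4 + O))
X(P(4))*l = (20*4*(4 + 4))*(-62) = (20*4*8)*(-62) = 640*(-62) = -39680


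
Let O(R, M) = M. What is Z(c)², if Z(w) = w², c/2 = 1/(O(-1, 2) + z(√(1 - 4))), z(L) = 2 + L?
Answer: 16/(4 + I*√3)⁴ ≈ -0.0028238 - 0.044231*I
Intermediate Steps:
c = 2/(4 + I*√3) (c = 2/(2 + (2 + √(1 - 4))) = 2/(2 + (2 + √(-3))) = 2/(2 + (2 + I*√3)) = 2/(4 + I*√3) ≈ 0.42105 - 0.18232*I)
Z(c)² = ((8/19 - 2*I*√3/19)²)² = (8/19 - 2*I*√3/19)⁴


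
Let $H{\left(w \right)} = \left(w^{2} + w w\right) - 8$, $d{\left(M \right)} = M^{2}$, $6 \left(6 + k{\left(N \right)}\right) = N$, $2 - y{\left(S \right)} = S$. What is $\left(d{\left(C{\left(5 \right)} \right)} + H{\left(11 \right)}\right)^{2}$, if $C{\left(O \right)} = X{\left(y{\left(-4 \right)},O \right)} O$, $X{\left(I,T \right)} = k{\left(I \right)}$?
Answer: $737881$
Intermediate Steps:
$y{\left(S \right)} = 2 - S$
$k{\left(N \right)} = -6 + \frac{N}{6}$
$X{\left(I,T \right)} = -6 + \frac{I}{6}$
$C{\left(O \right)} = - 5 O$ ($C{\left(O \right)} = \left(-6 + \frac{2 - -4}{6}\right) O = \left(-6 + \frac{2 + 4}{6}\right) O = \left(-6 + \frac{1}{6} \cdot 6\right) O = \left(-6 + 1\right) O = - 5 O$)
$H{\left(w \right)} = -8 + 2 w^{2}$ ($H{\left(w \right)} = \left(w^{2} + w^{2}\right) - 8 = 2 w^{2} - 8 = -8 + 2 w^{2}$)
$\left(d{\left(C{\left(5 \right)} \right)} + H{\left(11 \right)}\right)^{2} = \left(\left(\left(-5\right) 5\right)^{2} - \left(8 - 2 \cdot 11^{2}\right)\right)^{2} = \left(\left(-25\right)^{2} + \left(-8 + 2 \cdot 121\right)\right)^{2} = \left(625 + \left(-8 + 242\right)\right)^{2} = \left(625 + 234\right)^{2} = 859^{2} = 737881$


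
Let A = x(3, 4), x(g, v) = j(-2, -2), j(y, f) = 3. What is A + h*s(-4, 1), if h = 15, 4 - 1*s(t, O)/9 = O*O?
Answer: 408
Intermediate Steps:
s(t, O) = 36 - 9*O**2 (s(t, O) = 36 - 9*O*O = 36 - 9*O**2)
x(g, v) = 3
A = 3
A + h*s(-4, 1) = 3 + 15*(36 - 9*1**2) = 3 + 15*(36 - 9*1) = 3 + 15*(36 - 9) = 3 + 15*27 = 3 + 405 = 408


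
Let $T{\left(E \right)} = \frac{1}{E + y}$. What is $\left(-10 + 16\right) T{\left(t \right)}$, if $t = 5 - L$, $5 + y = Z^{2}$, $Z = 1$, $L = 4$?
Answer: $-2$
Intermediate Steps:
$y = -4$ ($y = -5 + 1^{2} = -5 + 1 = -4$)
$t = 1$ ($t = 5 - 4 = 1$)
$T{\left(E \right)} = \frac{1}{-4 + E}$ ($T{\left(E \right)} = \frac{1}{E - 4} = \frac{1}{-4 + E}$)
$\left(-10 + 16\right) T{\left(t \right)} = \frac{-10 + 16}{-4 + 1} = \frac{6}{-3} = 6 \left(- \frac{1}{3}\right) = -2$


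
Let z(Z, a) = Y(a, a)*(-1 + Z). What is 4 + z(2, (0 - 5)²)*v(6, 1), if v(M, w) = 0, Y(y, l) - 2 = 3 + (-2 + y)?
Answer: 4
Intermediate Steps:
Y(y, l) = 3 + y (Y(y, l) = 2 + (3 + (-2 + y)) = 2 + (1 + y) = 3 + y)
z(Z, a) = (-1 + Z)*(3 + a) (z(Z, a) = (3 + a)*(-1 + Z) = (-1 + Z)*(3 + a))
4 + z(2, (0 - 5)²)*v(6, 1) = 4 + ((-1 + 2)*(3 + (0 - 5)²))*0 = 4 + (1*(3 + (-5)²))*0 = 4 + (1*(3 + 25))*0 = 4 + (1*28)*0 = 4 + 28*0 = 4 + 0 = 4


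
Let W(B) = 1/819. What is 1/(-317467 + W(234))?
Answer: -819/260005472 ≈ -3.1499e-6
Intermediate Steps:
W(B) = 1/819
1/(-317467 + W(234)) = 1/(-317467 + 1/819) = 1/(-260005472/819) = -819/260005472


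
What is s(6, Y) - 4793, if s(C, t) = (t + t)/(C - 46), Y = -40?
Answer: -4791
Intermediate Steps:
s(C, t) = 2*t/(-46 + C) (s(C, t) = (2*t)/(-46 + C) = 2*t/(-46 + C))
s(6, Y) - 4793 = 2*(-40)/(-46 + 6) - 4793 = 2*(-40)/(-40) - 4793 = 2*(-40)*(-1/40) - 4793 = 2 - 4793 = -4791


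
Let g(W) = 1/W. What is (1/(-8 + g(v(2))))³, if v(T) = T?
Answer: -8/3375 ≈ -0.0023704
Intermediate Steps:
(1/(-8 + g(v(2))))³ = (1/(-8 + 1/2))³ = (1/(-8 + ½))³ = (1/(-15/2))³ = (-2/15)³ = -8/3375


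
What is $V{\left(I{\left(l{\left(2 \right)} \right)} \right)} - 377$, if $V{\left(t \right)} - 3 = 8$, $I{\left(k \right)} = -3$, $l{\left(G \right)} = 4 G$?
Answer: $-366$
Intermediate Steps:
$V{\left(t \right)} = 11$ ($V{\left(t \right)} = 3 + 8 = 11$)
$V{\left(I{\left(l{\left(2 \right)} \right)} \right)} - 377 = 11 - 377 = -366$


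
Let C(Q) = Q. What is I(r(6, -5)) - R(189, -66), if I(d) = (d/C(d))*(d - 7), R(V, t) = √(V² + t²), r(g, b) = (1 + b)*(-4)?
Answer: 9 - 3*√4453 ≈ -191.19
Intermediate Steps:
r(g, b) = -4 - 4*b
I(d) = -7 + d (I(d) = (d/d)*(d - 7) = 1*(-7 + d) = -7 + d)
I(r(6, -5)) - R(189, -66) = (-7 + (-4 - 4*(-5))) - √(189² + (-66)²) = (-7 + (-4 + 20)) - √(35721 + 4356) = (-7 + 16) - √40077 = 9 - 3*√4453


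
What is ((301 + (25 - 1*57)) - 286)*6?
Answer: -102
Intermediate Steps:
((301 + (25 - 1*57)) - 286)*6 = ((301 + (25 - 57)) - 286)*6 = ((301 - 32) - 286)*6 = (269 - 286)*6 = -17*6 = -102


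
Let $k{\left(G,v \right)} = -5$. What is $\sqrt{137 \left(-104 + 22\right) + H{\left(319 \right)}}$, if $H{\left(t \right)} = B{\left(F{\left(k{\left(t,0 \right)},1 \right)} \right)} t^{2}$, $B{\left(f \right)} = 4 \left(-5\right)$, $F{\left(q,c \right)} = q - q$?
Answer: $i \sqrt{2046454} \approx 1430.5 i$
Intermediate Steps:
$F{\left(q,c \right)} = 0$
$B{\left(f \right)} = -20$
$H{\left(t \right)} = - 20 t^{2}$
$\sqrt{137 \left(-104 + 22\right) + H{\left(319 \right)}} = \sqrt{137 \left(-104 + 22\right) - 20 \cdot 319^{2}} = \sqrt{137 \left(-82\right) - 2035220} = \sqrt{-11234 - 2035220} = \sqrt{-2046454} = i \sqrt{2046454}$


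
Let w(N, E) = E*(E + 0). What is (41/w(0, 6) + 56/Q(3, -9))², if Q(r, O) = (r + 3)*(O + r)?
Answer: 25/144 ≈ 0.17361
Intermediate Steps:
Q(r, O) = (3 + r)*(O + r)
w(N, E) = E² (w(N, E) = E*E = E²)
(41/w(0, 6) + 56/Q(3, -9))² = (41/(6²) + 56/(3² + 3*(-9) + 3*3 - 9*3))² = (41/36 + 56/(9 - 27 + 9 - 27))² = (41*(1/36) + 56/(-36))² = (41/36 + 56*(-1/36))² = (41/36 - 14/9)² = (-5/12)² = 25/144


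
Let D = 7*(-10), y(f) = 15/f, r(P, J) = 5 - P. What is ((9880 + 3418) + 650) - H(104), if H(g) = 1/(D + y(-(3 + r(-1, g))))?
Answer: 2998823/215 ≈ 13948.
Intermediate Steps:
D = -70
H(g) = -3/215 (H(g) = 1/(-70 + 15/((-(3 + (5 - 1*(-1)))))) = 1/(-70 + 15/((-(3 + (5 + 1))))) = 1/(-70 + 15/((-(3 + 6)))) = 1/(-70 + 15/((-1*9))) = 1/(-70 + 15/(-9)) = 1/(-70 + 15*(-1/9)) = 1/(-70 - 5/3) = 1/(-215/3) = -3/215)
((9880 + 3418) + 650) - H(104) = ((9880 + 3418) + 650) - 1*(-3/215) = (13298 + 650) + 3/215 = 13948 + 3/215 = 2998823/215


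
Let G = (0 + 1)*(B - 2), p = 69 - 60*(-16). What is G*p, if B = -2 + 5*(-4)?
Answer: -24696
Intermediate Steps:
B = -22 (B = -2 - 20 = -22)
p = 1029 (p = 69 + 960 = 1029)
G = -24 (G = (0 + 1)*(-22 - 2) = 1*(-24) = -24)
G*p = -24*1029 = -24696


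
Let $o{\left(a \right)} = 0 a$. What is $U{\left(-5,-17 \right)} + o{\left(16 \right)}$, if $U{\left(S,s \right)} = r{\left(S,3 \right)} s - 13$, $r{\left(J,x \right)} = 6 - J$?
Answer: $-200$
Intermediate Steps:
$o{\left(a \right)} = 0$
$U{\left(S,s \right)} = -13 + s \left(6 - S\right)$ ($U{\left(S,s \right)} = \left(6 - S\right) s - 13 = s \left(6 - S\right) - 13 = -13 + s \left(6 - S\right)$)
$U{\left(-5,-17 \right)} + o{\left(16 \right)} = \left(-13 - - 17 \left(-6 - 5\right)\right) + 0 = \left(-13 - \left(-17\right) \left(-11\right)\right) + 0 = \left(-13 - 187\right) + 0 = -200 + 0 = -200$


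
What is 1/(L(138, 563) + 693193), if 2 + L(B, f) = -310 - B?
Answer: 1/692743 ≈ 1.4435e-6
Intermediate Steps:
L(B, f) = -312 - B (L(B, f) = -2 + (-310 - B) = -312 - B)
1/(L(138, 563) + 693193) = 1/((-312 - 1*138) + 693193) = 1/((-312 - 138) + 693193) = 1/(-450 + 693193) = 1/692743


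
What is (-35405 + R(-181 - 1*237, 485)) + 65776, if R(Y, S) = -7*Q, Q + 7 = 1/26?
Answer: 790913/26 ≈ 30420.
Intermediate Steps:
Q = -181/26 (Q = -7 + 1/26 = -181/26 ≈ -6.9615)
R(Y, S) = 1267/26 (R(Y, S) = -7*(-181/26) = 1267/26)
(-35405 + R(-181 - 1*237, 485)) + 65776 = (-35405 + 1267/26) + 65776 = -919263/26 + 65776 = 790913/26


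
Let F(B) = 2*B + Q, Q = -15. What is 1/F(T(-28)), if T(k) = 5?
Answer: -⅕ ≈ -0.20000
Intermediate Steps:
F(B) = -15 + 2*B (F(B) = 2*B - 15 = -15 + 2*B)
1/F(T(-28)) = 1/(-15 + 2*5) = 1/(-15 + 10) = 1/(-5) = -⅕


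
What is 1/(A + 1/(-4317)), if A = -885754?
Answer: -4317/3823800019 ≈ -1.1290e-6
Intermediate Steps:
1/(A + 1/(-4317)) = 1/(-885754 + 1/(-4317)) = 1/(-885754 - 1/4317) = 1/(-3823800019/4317) = -4317/3823800019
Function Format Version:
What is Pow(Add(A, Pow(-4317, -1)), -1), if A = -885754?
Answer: Rational(-4317, 3823800019) ≈ -1.1290e-6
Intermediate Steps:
Pow(Add(A, Pow(-4317, -1)), -1) = Pow(Add(-885754, Pow(-4317, -1)), -1) = Pow(Add(-885754, Rational(-1, 4317)), -1) = Pow(Rational(-3823800019, 4317), -1) = Rational(-4317, 3823800019)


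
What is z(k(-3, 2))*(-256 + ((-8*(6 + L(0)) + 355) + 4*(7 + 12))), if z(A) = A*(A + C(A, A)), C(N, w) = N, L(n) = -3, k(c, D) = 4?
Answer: 4832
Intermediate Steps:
z(A) = 2*A² (z(A) = A*(A + A) = A*(2*A) = 2*A²)
z(k(-3, 2))*(-256 + ((-8*(6 + L(0)) + 355) + 4*(7 + 12))) = (2*4²)*(-256 + ((-8*(6 - 3) + 355) + 4*(7 + 12))) = (2*16)*(-256 + ((-8*3 + 355) + 4*19)) = 32*(-256 + ((-24 + 355) + 76)) = 32*(-256 + (331 + 76)) = 32*(-256 + 407) = 32*151 = 4832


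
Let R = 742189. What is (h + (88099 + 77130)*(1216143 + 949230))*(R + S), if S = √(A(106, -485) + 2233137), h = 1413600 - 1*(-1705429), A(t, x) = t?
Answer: 265544488024942294 + 357785534446*√2233243 ≈ 2.6608e+17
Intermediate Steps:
h = 3119029 (h = 1413600 + 1705429 = 3119029)
S = √2233243 (S = √(106 + 2233137) = √2233243 ≈ 1494.4)
(h + (88099 + 77130)*(1216143 + 949230))*(R + S) = (3119029 + (88099 + 77130)*(1216143 + 949230))*(742189 + √2233243) = (3119029 + 165229*2165373)*(742189 + √2233243) = (3119029 + 357782415417)*(742189 + √2233243) = 357785534446*(742189 + √2233243) = 265544488024942294 + 357785534446*√2233243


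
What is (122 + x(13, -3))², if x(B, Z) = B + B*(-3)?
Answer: 9216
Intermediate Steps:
x(B, Z) = -2*B (x(B, Z) = B - 3*B = -2*B)
(122 + x(13, -3))² = (122 - 2*13)² = (122 - 26)² = 96² = 9216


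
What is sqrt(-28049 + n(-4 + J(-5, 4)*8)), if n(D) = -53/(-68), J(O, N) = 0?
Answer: I*sqrt(32423743)/34 ≈ 167.48*I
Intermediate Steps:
n(D) = 53/68 (n(D) = -53*(-1/68) = 53/68)
sqrt(-28049 + n(-4 + J(-5, 4)*8)) = sqrt(-28049 + 53/68) = sqrt(-1907279/68) = I*sqrt(32423743)/34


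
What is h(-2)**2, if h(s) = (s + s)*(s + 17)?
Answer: 3600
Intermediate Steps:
h(s) = 2*s*(17 + s) (h(s) = (2*s)*(17 + s) = 2*s*(17 + s))
h(-2)**2 = (2*(-2)*(17 - 2))**2 = (2*(-2)*15)**2 = (-60)**2 = 3600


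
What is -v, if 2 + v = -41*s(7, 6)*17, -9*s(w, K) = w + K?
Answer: -9043/9 ≈ -1004.8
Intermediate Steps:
s(w, K) = -K/9 - w/9 (s(w, K) = -(w + K)/9 = -(K + w)/9 = -K/9 - w/9)
v = 9043/9 (v = -2 - 41*(-⅑*6 - ⅑*7)*17 = -2 - 41*(-⅔ - 7/9)*17 = -2 - 41*(-13/9)*17 = -2 + (533/9)*17 = -2 + 9061/9 = 9043/9 ≈ 1004.8)
-v = -1*9043/9 = -9043/9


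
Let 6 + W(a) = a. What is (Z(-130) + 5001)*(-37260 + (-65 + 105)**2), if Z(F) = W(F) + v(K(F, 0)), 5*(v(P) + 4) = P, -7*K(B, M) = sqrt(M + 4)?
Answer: -1213388556/7 ≈ -1.7334e+8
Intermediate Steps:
K(B, M) = -sqrt(4 + M)/7 (K(B, M) = -sqrt(M + 4)/7 = -sqrt(4 + M)/7)
W(a) = -6 + a
v(P) = -4 + P/5
Z(F) = -352/35 + F (Z(F) = (-6 + F) + (-4 + (-sqrt(4 + 0)/7)/5) = (-6 + F) + (-4 + (-sqrt(4)/7)/5) = (-6 + F) + (-4 + (-1/7*2)/5) = (-6 + F) + (-4 + (1/5)*(-2/7)) = (-6 + F) + (-4 - 2/35) = (-6 + F) - 142/35 = -352/35 + F)
(Z(-130) + 5001)*(-37260 + (-65 + 105)**2) = ((-352/35 - 130) + 5001)*(-37260 + (-65 + 105)**2) = (-4902/35 + 5001)*(-37260 + 40**2) = 170133*(-37260 + 1600)/35 = (170133/35)*(-35660) = -1213388556/7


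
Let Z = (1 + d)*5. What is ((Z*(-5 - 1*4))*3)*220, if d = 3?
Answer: -118800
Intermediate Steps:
Z = 20 (Z = (1 + 3)*5 = 4*5 = 20)
((Z*(-5 - 1*4))*3)*220 = ((20*(-5 - 1*4))*3)*220 = ((20*(-5 - 4))*3)*220 = ((20*(-9))*3)*220 = -180*3*220 = -540*220 = -118800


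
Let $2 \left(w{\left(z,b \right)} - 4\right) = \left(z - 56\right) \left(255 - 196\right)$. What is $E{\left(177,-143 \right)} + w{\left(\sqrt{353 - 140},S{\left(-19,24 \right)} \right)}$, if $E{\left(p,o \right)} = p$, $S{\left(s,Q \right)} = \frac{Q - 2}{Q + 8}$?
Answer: $-1471 + \frac{59 \sqrt{213}}{2} \approx -1040.5$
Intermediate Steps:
$S{\left(s,Q \right)} = \frac{-2 + Q}{8 + Q}$
$w{\left(z,b \right)} = -1648 + \frac{59 z}{2}$ ($w{\left(z,b \right)} = 4 + \frac{\left(z - 56\right) \left(255 - 196\right)}{2} = 4 + \frac{\left(-56 + z\right) 59}{2} = 4 + \frac{-3304 + 59 z}{2} = 4 + \left(-1652 + \frac{59 z}{2}\right) = -1648 + \frac{59 z}{2}$)
$E{\left(177,-143 \right)} + w{\left(\sqrt{353 - 140},S{\left(-19,24 \right)} \right)} = 177 - \left(1648 - \frac{59 \sqrt{353 - 140}}{2}\right) = 177 - \left(1648 - \frac{59 \sqrt{213}}{2}\right) = -1471 + \frac{59 \sqrt{213}}{2}$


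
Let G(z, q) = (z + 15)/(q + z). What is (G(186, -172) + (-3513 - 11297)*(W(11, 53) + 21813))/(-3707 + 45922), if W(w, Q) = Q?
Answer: -4533696239/591010 ≈ -7671.1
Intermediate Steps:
G(z, q) = (15 + z)/(q + z)
(G(186, -172) + (-3513 - 11297)*(W(11, 53) + 21813))/(-3707 + 45922) = ((15 + 186)/(-172 + 186) + (-3513 - 11297)*(53 + 21813))/(-3707 + 45922) = (201/14 - 14810*21866)/42215 = ((1/14)*201 - 323835460)*(1/42215) = (201/14 - 323835460)*(1/42215) = -4533696239/14*1/42215 = -4533696239/591010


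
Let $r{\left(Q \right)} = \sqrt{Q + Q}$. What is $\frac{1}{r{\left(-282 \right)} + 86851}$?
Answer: $\frac{86851}{7543096765} - \frac{2 i \sqrt{141}}{7543096765} \approx 1.1514 \cdot 10^{-5} - 3.1484 \cdot 10^{-9} i$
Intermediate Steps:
$r{\left(Q \right)} = \sqrt{2} \sqrt{Q}$ ($r{\left(Q \right)} = \sqrt{2 Q} = \sqrt{2} \sqrt{Q}$)
$\frac{1}{r{\left(-282 \right)} + 86851} = \frac{1}{\sqrt{2} \sqrt{-282} + 86851} = \frac{1}{\sqrt{2} i \sqrt{282} + 86851} = \frac{1}{2 i \sqrt{141} + 86851} = \frac{1}{86851 + 2 i \sqrt{141}}$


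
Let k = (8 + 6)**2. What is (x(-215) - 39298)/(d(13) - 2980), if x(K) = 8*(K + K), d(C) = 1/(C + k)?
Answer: 8932242/622819 ≈ 14.342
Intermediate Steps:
k = 196 (k = 14**2 = 196)
d(C) = 1/(196 + C) (d(C) = 1/(C + 196) = 1/(196 + C))
x(K) = 16*K (x(K) = 8*(2*K) = 16*K)
(x(-215) - 39298)/(d(13) - 2980) = (16*(-215) - 39298)/(1/(196 + 13) - 2980) = (-3440 - 39298)/(1/209 - 2980) = -42738/(1/209 - 2980) = -42738/(-622819/209) = -42738*(-209/622819) = 8932242/622819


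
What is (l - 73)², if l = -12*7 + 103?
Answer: 2916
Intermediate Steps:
l = 19 (l = -84 + 103 = 19)
(l - 73)² = (19 - 73)² = (-54)² = 2916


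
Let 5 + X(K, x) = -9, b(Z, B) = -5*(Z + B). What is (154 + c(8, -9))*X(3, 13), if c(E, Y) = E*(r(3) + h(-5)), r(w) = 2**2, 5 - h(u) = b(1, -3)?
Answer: -2044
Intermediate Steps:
b(Z, B) = -5*B - 5*Z (b(Z, B) = -5*(B + Z) = -5*B - 5*Z)
X(K, x) = -14 (X(K, x) = -5 - 9 = -14)
h(u) = -5 (h(u) = 5 - (-5*(-3) - 5*1) = 5 - (15 - 5) = 5 - 1*10 = 5 - 10 = -5)
r(w) = 4
c(E, Y) = -E (c(E, Y) = E*(4 - 5) = E*(-1) = -E)
(154 + c(8, -9))*X(3, 13) = (154 - 1*8)*(-14) = (154 - 8)*(-14) = 146*(-14) = -2044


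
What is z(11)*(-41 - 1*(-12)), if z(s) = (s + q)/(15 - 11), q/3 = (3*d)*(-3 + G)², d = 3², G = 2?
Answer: -667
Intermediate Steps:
d = 9
q = 81 (q = 3*((3*9)*(-3 + 2)²) = 3*(27*(-1)²) = 3*(27*1) = 3*27 = 81)
z(s) = 81/4 + s/4 (z(s) = (s + 81)/(15 - 11) = (81 + s)/4 = (81 + s)*(¼) = 81/4 + s/4)
z(11)*(-41 - 1*(-12)) = (81/4 + (¼)*11)*(-41 - 1*(-12)) = (81/4 + 11/4)*(-41 + 12) = 23*(-29) = -667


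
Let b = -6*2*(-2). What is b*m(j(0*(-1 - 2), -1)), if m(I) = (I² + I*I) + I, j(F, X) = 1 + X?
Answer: 0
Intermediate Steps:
m(I) = I + 2*I² (m(I) = (I² + I²) + I = 2*I² + I = I + 2*I²)
b = 24 (b = -12*(-2) = 24)
b*m(j(0*(-1 - 2), -1)) = 24*((1 - 1)*(1 + 2*(1 - 1))) = 24*(0*(1 + 2*0)) = 24*(0*(1 + 0)) = 24*(0*1) = 24*0 = 0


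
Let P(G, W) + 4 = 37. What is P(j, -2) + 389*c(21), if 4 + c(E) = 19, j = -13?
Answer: 5868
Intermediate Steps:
P(G, W) = 33 (P(G, W) = -4 + 37 = 33)
c(E) = 15 (c(E) = -4 + 19 = 15)
P(j, -2) + 389*c(21) = 33 + 389*15 = 33 + 5835 = 5868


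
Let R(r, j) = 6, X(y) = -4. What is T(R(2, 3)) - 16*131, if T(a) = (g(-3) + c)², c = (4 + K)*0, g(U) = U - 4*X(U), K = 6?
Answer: -1927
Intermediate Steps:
g(U) = 16 + U (g(U) = U - 4*(-4) = U + 16 = 16 + U)
c = 0 (c = (4 + 6)*0 = 10*0 = 0)
T(a) = 169 (T(a) = ((16 - 3) + 0)² = (13 + 0)² = 13² = 169)
T(R(2, 3)) - 16*131 = 169 - 16*131 = 169 - 2096 = -1927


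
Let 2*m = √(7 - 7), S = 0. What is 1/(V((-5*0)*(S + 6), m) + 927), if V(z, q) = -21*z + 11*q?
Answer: 1/927 ≈ 0.0010787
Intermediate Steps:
m = 0 (m = √(7 - 7)/2 = √0/2 = (½)*0 = 0)
1/(V((-5*0)*(S + 6), m) + 927) = 1/((-21*(-5*0)*(0 + 6) + 11*0) + 927) = 1/((-0*6 + 0) + 927) = 1/((-21*0 + 0) + 927) = 1/((0 + 0) + 927) = 1/(0 + 927) = 1/927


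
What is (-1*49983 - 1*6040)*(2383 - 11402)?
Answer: 505271437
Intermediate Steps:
(-1*49983 - 1*6040)*(2383 - 11402) = (-49983 - 6040)*(-9019) = -56023*(-9019) = 505271437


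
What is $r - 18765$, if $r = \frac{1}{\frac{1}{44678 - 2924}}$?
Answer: $22989$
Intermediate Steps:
$r = 41754$ ($r = \frac{1}{\frac{1}{41754}} = 41754$)
$r - 18765 = 41754 - 18765 = 22989$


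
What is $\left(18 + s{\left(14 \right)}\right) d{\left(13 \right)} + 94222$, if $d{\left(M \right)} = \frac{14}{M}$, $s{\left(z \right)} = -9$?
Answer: $\frac{1225012}{13} \approx 94232.0$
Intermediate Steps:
$\left(18 + s{\left(14 \right)}\right) d{\left(13 \right)} + 94222 = \left(18 - 9\right) \frac{14}{13} + 94222 = 9 \cdot 14 \cdot \frac{1}{13} + 94222 = 9 \cdot \frac{14}{13} + 94222 = \frac{126}{13} + 94222 = \frac{1225012}{13}$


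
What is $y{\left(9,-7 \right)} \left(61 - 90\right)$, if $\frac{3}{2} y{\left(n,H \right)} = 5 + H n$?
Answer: $\frac{3364}{3} \approx 1121.3$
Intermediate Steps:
$y{\left(n,H \right)} = \frac{10}{3} + \frac{2 H n}{3}$ ($y{\left(n,H \right)} = \frac{2 \left(5 + H n\right)}{3} = \frac{10}{3} + \frac{2 H n}{3}$)
$y{\left(9,-7 \right)} \left(61 - 90\right) = \left(\frac{10}{3} + \frac{2}{3} \left(-7\right) 9\right) \left(61 - 90\right) = \left(\frac{10}{3} - 42\right) \left(-29\right) = \left(- \frac{116}{3}\right) \left(-29\right) = \frac{3364}{3}$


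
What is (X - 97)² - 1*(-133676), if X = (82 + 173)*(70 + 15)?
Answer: 465743760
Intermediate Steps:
X = 21675 (X = 255*85 = 21675)
(X - 97)² - 1*(-133676) = (21675 - 97)² - 1*(-133676) = 21578² + 133676 = 465610084 + 133676 = 465743760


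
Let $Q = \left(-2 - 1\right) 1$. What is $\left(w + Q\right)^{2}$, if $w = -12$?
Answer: $225$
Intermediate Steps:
$Q = -3$ ($Q = \left(-3\right) 1 = -3$)
$\left(w + Q\right)^{2} = \left(-12 - 3\right)^{2} = \left(-15\right)^{2} = 225$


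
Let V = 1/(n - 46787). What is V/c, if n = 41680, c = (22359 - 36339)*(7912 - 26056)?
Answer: -1/1295406483840 ≈ -7.7196e-13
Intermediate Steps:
c = 253653120 (c = -13980*(-18144) = 253653120)
V = -1/5107 (V = 1/(41680 - 46787) = 1/(-5107) = -1/5107 ≈ -0.00019581)
V/c = -1/5107/253653120 = -1/5107*1/253653120 = -1/1295406483840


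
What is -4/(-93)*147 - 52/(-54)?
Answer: 6098/837 ≈ 7.2855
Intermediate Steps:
-4/(-93)*147 - 52/(-54) = -4*(-1/93)*147 - 52*(-1/54) = (4/93)*147 + 26/27 = 196/31 + 26/27 = 6098/837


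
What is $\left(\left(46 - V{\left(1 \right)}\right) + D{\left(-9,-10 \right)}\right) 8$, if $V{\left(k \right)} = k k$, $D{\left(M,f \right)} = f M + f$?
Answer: $1000$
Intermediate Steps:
$D{\left(M,f \right)} = f + M f$ ($D{\left(M,f \right)} = M f + f = f + M f$)
$V{\left(k \right)} = k^{2}$
$\left(\left(46 - V{\left(1 \right)}\right) + D{\left(-9,-10 \right)}\right) 8 = \left(\left(46 - 1^{2}\right) - 10 \left(1 - 9\right)\right) 8 = \left(\left(46 - 1\right) - -80\right) 8 = \left(\left(46 - 1\right) + 80\right) 8 = \left(45 + 80\right) 8 = 125 \cdot 8 = 1000$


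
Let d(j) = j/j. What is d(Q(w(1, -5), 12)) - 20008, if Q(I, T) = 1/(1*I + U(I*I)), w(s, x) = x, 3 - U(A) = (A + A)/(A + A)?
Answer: -20007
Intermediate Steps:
U(A) = 2 (U(A) = 3 - (A + A)/(A + A) = 3 - 2*A/(2*A) = 3 - 2*A*1/(2*A) = 3 - 1*1 = 3 - 1 = 2)
Q(I, T) = 1/(2 + I) (Q(I, T) = 1/(1*I + 2) = 1/(I + 2) = 1/(2 + I))
d(j) = 1
d(Q(w(1, -5), 12)) - 20008 = 1 - 20008 = -20007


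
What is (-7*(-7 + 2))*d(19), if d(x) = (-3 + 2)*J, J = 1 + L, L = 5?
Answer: -210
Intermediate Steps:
J = 6 (J = 1 + 5 = 6)
d(x) = -6 (d(x) = (-3 + 2)*6 = -1*6 = -6)
(-7*(-7 + 2))*d(19) = -7*(-7 + 2)*(-6) = -7*(-5)*(-6) = 35*(-6) = -210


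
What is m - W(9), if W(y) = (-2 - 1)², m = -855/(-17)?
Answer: 702/17 ≈ 41.294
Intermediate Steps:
m = 855/17 (m = -855*(-1/17) = 855/17 ≈ 50.294)
W(y) = 9 (W(y) = (-3)² = 9)
m - W(9) = 855/17 - 1*9 = 855/17 - 9 = 702/17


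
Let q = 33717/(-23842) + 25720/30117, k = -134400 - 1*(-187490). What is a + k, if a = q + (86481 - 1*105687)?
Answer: 24329987493727/718049514 ≈ 33883.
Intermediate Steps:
k = 53090 (k = -134400 + 187490 = 53090)
q = -402238649/718049514 (q = 33717*(-1/23842) + 25720*(1/30117) = -33717/23842 + 25720/30117 = -402238649/718049514 ≈ -0.56018)
a = -13791261204533/718049514 (a = -402238649/718049514 + (86481 - 1*105687) = -402238649/718049514 + (86481 - 105687) = -402238649/718049514 - 19206 = -13791261204533/718049514 ≈ -19207.)
a + k = -13791261204533/718049514 + 53090 = 24329987493727/718049514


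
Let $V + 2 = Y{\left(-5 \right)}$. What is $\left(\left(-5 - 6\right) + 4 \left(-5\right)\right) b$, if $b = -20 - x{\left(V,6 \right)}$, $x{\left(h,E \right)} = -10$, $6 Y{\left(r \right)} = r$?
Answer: $310$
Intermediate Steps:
$Y{\left(r \right)} = \frac{r}{6}$
$V = - \frac{17}{6}$ ($V = -2 + \frac{1}{6} \left(-5\right) = -2 - \frac{5}{6} = - \frac{17}{6} \approx -2.8333$)
$b = -10$ ($b = -20 - -10 = -20 + 10 = -10$)
$\left(\left(-5 - 6\right) + 4 \left(-5\right)\right) b = \left(\left(-5 - 6\right) + 4 \left(-5\right)\right) \left(-10\right) = \left(\left(-5 - 6\right) - 20\right) \left(-10\right) = \left(-11 - 20\right) \left(-10\right) = \left(-31\right) \left(-10\right) = 310$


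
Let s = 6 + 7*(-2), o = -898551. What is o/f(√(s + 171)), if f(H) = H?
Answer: -898551*√163/163 ≈ -70380.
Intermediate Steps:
s = -8 (s = 6 - 14 = -8)
o/f(√(s + 171)) = -898551/√(-8 + 171) = -898551*√163/163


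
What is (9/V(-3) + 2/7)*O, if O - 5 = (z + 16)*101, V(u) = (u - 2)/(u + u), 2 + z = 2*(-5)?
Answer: 158692/35 ≈ 4534.1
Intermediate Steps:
z = -12 (z = -2 + 2*(-5) = -2 - 10 = -12)
V(u) = (-2 + u)/(2*u) (V(u) = (-2 + u)/((2*u)) = (-2 + u)*(1/(2*u)) = (-2 + u)/(2*u))
O = 409 (O = 5 + (-12 + 16)*101 = 5 + 4*101 = 5 + 404 = 409)
(9/V(-3) + 2/7)*O = (9/(((1/2)*(-2 - 3)/(-3))) + 2/7)*409 = (9/(((1/2)*(-1/3)*(-5))) + 2*(1/7))*409 = (9/(5/6) + 2/7)*409 = (9*(6/5) + 2/7)*409 = (54/5 + 2/7)*409 = (388/35)*409 = 158692/35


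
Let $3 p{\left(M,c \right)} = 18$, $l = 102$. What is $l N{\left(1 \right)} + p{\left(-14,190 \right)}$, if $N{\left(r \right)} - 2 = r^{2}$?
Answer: $312$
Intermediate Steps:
$p{\left(M,c \right)} = 6$ ($p{\left(M,c \right)} = \frac{1}{3} \cdot 18 = 6$)
$N{\left(r \right)} = 2 + r^{2}$
$l N{\left(1 \right)} + p{\left(-14,190 \right)} = 102 \left(2 + 1^{2}\right) + 6 = 102 \left(2 + 1\right) + 6 = 102 \cdot 3 + 6 = 306 + 6 = 312$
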